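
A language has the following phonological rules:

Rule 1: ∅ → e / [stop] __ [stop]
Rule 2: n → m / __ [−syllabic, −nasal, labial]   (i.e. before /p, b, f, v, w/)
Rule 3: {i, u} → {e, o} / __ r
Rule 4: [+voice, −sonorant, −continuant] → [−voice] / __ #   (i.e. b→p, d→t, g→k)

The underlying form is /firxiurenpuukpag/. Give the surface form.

Rule 1 (stop-cluster e-epenthesis): /k/ and /p/ form a stop–stop cluster, so [e] is inserted between them. /firxiurenpuukpag/ → firxiurenpuukepag.
Rule 2 (nasal place assimilation): /n/ precedes the labial consonant /p/, so it assimilates in place to [m]. /firxiurenpuukepag/ → firxiurempuukepag.
Rule 3 (pre-rhotic lowering): /i/ is a high vowel immediately before /r/, so it lowers to [e]. /u/ is a high vowel immediately before /r/, so it lowers to [o]. /firxiurempuukepag/ → ferxiorempuukepag.
Rule 4 (final devoicing): /g/ is a voiced stop in word-final position, so it devoices to [k]. /ferxiorempuukepag/ → ferxiorempuukepak.

ferxiorempuukepak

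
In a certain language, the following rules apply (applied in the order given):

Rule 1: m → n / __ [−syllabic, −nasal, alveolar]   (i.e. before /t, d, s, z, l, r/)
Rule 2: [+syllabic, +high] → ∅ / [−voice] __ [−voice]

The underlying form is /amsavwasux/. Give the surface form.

Rule 1 (nasal place assimilation): /m/ precedes the alveolar consonant /s/, so it assimilates in place to [n]. /amsavwasux/ → ansavwasux.
Rule 2 (high vowel syncope): /u/ is a high vowel flanked by voiceless consonants /s/ and /x/, so it deletes. /ansavwasux/ → ansavwasx.

ansavwasx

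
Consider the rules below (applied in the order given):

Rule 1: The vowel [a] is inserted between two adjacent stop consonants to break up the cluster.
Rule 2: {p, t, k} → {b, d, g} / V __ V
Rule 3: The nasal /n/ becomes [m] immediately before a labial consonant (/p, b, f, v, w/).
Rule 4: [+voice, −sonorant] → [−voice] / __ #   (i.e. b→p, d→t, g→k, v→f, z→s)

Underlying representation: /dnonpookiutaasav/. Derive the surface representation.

dnompoogiudaasaf

Rule 1 (stop-cluster a-epenthesis): no segment meets the environment; /dnonpookiutaasav/ is unchanged.
Rule 2 (intervocalic voicing): /k/ is a voiceless stop between vowels /o/ and /i/, so it voices to [g]. /t/ is a voiceless stop between vowels /u/ and /a/, so it voices to [d]. /dnonpookiutaasav/ → dnonpoogiudaasav.
Rule 3 (nasal place assimilation): /n/ precedes the labial consonant /p/, so it assimilates in place to [m]. /dnonpoogiudaasav/ → dnompoogiudaasav.
Rule 4 (final devoicing): /v/ is a voiced obstruent in word-final position, so it devoices to [f]. /dnompoogiudaasav/ → dnompoogiudaasaf.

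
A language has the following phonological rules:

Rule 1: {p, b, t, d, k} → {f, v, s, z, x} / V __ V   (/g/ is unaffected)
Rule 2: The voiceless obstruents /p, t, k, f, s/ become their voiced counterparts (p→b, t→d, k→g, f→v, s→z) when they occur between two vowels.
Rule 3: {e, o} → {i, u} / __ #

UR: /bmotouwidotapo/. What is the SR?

Rule 1 (intervocalic spirantization): /t/ is a stop between vowels /o/ and /o/, so it spirantizes to the fricative [s]. /d/ is a stop between vowels /i/ and /o/, so it spirantizes to the fricative [z]. /t/ is a stop between vowels /o/ and /a/, so it spirantizes to the fricative [s]. /p/ is a stop between vowels /a/ and /o/, so it spirantizes to the fricative [f]. /bmotouwidotapo/ → bmosouwizosafo.
Rule 2 (intervocalic voicing): /s/ is a voiceless obstruent between vowels /o/ and /o/, so it voices to [z]. /s/ is a voiceless obstruent between vowels /o/ and /a/, so it voices to [z]. /f/ is a voiceless obstruent between vowels /a/ and /o/, so it voices to [v]. /bmosouwizosafo/ → bmozouwizozavo.
Rule 3 (final vowel raising): /o/ is a mid vowel in word-final position, so it raises to [u]. /bmozouwizozavo/ → bmozouwizozavu.

bmozouwizozavu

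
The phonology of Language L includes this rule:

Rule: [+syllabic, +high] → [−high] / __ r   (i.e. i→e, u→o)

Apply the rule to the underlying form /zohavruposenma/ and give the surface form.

zohavruposenma

No segment of /zohavruposenma/ meets the structural description of the rule, so the form surfaces unchanged.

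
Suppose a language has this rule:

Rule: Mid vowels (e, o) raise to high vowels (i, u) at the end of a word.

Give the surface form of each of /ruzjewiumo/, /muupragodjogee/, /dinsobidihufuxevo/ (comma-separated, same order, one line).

/ruzjewiumo/: /o/ is a mid vowel in word-final position, so it raises to [u]. → [ruzjewiumu].
/muupragodjogee/: /e/ is a mid vowel in word-final position, so it raises to [i]. → [muupragodjogei].
/dinsobidihufuxevo/: /o/ is a mid vowel in word-final position, so it raises to [u]. → [dinsobidihufuxevu].

ruzjewiumu, muupragodjogei, dinsobidihufuxevu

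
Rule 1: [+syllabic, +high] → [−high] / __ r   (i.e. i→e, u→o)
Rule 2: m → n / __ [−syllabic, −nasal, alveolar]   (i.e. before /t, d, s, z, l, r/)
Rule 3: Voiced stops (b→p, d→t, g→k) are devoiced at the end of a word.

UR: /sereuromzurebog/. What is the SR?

Rule 1 (pre-rhotic lowering): /u/ is a high vowel immediately before /r/, so it lowers to [o]. /u/ is a high vowel immediately before /r/, so it lowers to [o]. /sereuromzurebog/ → sereoromzorebog.
Rule 2 (nasal place assimilation): /m/ precedes the alveolar consonant /z/, so it assimilates in place to [n]. /sereoromzorebog/ → sereoronzorebog.
Rule 3 (final devoicing): /g/ is a voiced stop in word-final position, so it devoices to [k]. /sereoronzorebog/ → sereoronzorebok.

sereoronzorebok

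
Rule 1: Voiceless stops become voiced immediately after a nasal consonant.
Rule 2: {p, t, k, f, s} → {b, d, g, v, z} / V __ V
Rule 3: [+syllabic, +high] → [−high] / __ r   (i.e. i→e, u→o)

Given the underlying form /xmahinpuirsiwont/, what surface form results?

xmahinbuersiwond

Rule 1 (post-nasal voicing): /p/ is a voiceless stop immediately after the nasal /n/, so it voices to [b]. /t/ is a voiceless stop immediately after the nasal /n/, so it voices to [d]. /xmahinpuirsiwont/ → xmahinbuirsiwond.
Rule 2 (intervocalic voicing): no segment meets the environment; /xmahinbuirsiwond/ is unchanged.
Rule 3 (pre-rhotic lowering): /i/ is a high vowel immediately before /r/, so it lowers to [e]. /xmahinbuirsiwond/ → xmahinbuersiwond.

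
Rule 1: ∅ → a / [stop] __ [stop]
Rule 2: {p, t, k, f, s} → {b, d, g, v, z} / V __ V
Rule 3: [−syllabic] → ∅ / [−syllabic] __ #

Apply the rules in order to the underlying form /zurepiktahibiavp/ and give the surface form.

Rule 1 (stop-cluster a-epenthesis): /k/ and /t/ form a stop–stop cluster, so [a] is inserted between them. /zurepiktahibiavp/ → zurepikatahibiavp.
Rule 2 (intervocalic voicing): /p/ is a voiceless obstruent between vowels /e/ and /i/, so it voices to [b]. /k/ is a voiceless obstruent between vowels /i/ and /a/, so it voices to [g]. /t/ is a voiceless obstruent between vowels /a/ and /a/, so it voices to [d]. /zurepikatahibiavp/ → zurebigadahibiavp.
Rule 3 (final cluster simplification): /p/ is the second consonant of a word-final cluster /vp/, so it deletes. /zurebigadahibiavp/ → zurebigadahibiav.

zurebigadahibiav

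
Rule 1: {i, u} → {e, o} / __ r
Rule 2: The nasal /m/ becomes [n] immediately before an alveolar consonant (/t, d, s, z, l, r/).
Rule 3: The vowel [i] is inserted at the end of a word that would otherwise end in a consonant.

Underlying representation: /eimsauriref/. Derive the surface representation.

Rule 1 (pre-rhotic lowering): /u/ is a high vowel immediately before /r/, so it lowers to [o]. /i/ is a high vowel immediately before /r/, so it lowers to [e]. /eimsauriref/ → eimsaoreref.
Rule 2 (nasal place assimilation): /m/ precedes the alveolar consonant /s/, so it assimilates in place to [n]. /eimsaoreref/ → einsaoreref.
Rule 3 (final i-epenthesis): the form ends in the consonant /f/, so [i] is inserted word-finally. /einsaoreref/ → einsaorerefi.

einsaorerefi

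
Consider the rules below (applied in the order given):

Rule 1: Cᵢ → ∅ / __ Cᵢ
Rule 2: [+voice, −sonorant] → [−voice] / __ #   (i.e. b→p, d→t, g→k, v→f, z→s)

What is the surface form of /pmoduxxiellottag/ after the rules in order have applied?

pmoduxielotak

Rule 1 (degemination): /xx/ is a geminate; the first /x/ deletes. /ll/ is a geminate; the first /l/ deletes. /tt/ is a geminate; the first /t/ deletes. /pmoduxxiellottag/ → pmoduxielotag.
Rule 2 (final devoicing): /g/ is a voiced obstruent in word-final position, so it devoices to [k]. /pmoduxielotag/ → pmoduxielotak.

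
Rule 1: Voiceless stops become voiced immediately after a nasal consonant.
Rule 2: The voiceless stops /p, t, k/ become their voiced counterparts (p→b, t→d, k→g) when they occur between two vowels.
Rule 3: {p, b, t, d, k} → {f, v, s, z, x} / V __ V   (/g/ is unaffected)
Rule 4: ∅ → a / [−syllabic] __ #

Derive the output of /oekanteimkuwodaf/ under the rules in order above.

oegandeimguwozafa

Rule 1 (post-nasal voicing): /t/ is a voiceless stop immediately after the nasal /n/, so it voices to [d]. /k/ is a voiceless stop immediately after the nasal /m/, so it voices to [g]. /oekanteimkuwodaf/ → oekandeimguwodaf.
Rule 2 (intervocalic voicing): /k/ is a voiceless stop between vowels /e/ and /a/, so it voices to [g]. /oekandeimguwodaf/ → oegandeimguwodaf.
Rule 3 (intervocalic spirantization): /d/ is a stop between vowels /o/ and /a/, so it spirantizes to the fricative [z]. /oegandeimguwodaf/ → oegandeimguwozaf.
Rule 4 (final a-epenthesis): the form ends in the consonant /f/, so [a] is inserted word-finally. /oegandeimguwozaf/ → oegandeimguwozafa.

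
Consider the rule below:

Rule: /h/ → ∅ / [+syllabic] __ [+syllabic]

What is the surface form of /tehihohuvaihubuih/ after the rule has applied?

/h/ occurs between vowels /e/ and /i/, so it deletes.
/h/ occurs between vowels /i/ and /o/, so it deletes.
/h/ occurs between vowels /o/ and /u/, so it deletes.
/h/ occurs between vowels /i/ and /u/, so it deletes.
The other instance of /h/ does not occur in the required environment and remains unchanged.
Surface form: [teiouvaiubuih].

teiouvaiubuih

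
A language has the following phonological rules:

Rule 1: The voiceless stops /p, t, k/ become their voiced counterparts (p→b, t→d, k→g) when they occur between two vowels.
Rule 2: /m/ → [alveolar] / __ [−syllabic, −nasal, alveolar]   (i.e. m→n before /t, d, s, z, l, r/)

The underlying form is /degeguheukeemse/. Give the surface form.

Rule 1 (intervocalic voicing): /k/ is a voiceless stop between vowels /u/ and /e/, so it voices to [g]. /degeguheukeemse/ → degeguheugeemse.
Rule 2 (nasal place assimilation): /m/ precedes the alveolar consonant /s/, so it assimilates in place to [n]. /degeguheugeemse/ → degeguheugeense.

degeguheugeense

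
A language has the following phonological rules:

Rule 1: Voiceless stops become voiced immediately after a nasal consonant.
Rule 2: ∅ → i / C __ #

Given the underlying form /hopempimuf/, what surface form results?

hopembimufi

Rule 1 (post-nasal voicing): /p/ is a voiceless stop immediately after the nasal /m/, so it voices to [b]. /hopempimuf/ → hopembimuf.
Rule 2 (final i-epenthesis): the form ends in the consonant /f/, so [i] is inserted word-finally. /hopembimuf/ → hopembimufi.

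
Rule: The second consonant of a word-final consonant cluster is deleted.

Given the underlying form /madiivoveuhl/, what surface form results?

madiivoveuh

/l/ is the second consonant of a word-final cluster /hl/, so it deletes.
The other instances of /m/, /d/, /v/, /h/ do not occur in the required environment and remain unchanged.
Surface form: [madiivoveuh].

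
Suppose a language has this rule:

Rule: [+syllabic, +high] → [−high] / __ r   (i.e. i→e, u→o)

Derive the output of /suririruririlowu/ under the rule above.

/u/ is a high vowel immediately before /r/, so it lowers to [o].
/i/ is a high vowel immediately before /r/, so it lowers to [e].
/i/ is a high vowel immediately before /r/, so it lowers to [e].
/u/ is a high vowel immediately before /r/, so it lowers to [o].
/i/ is a high vowel immediately before /r/, so it lowers to [e].
The other instances of /i/, /u/ do not occur in the required environment and remain unchanged.
Surface form: [sorererorerilowu].

sorererorerilowu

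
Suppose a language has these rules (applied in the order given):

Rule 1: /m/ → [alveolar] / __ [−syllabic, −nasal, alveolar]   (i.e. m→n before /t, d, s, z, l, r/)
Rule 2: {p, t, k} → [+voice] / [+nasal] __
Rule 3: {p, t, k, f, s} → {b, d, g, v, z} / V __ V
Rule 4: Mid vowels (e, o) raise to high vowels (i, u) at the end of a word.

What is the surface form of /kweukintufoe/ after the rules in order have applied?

kweuginduvoi

Rule 1 (nasal place assimilation): no segment meets the environment; /kweukintufoe/ is unchanged.
Rule 2 (post-nasal voicing): /t/ is a voiceless stop immediately after the nasal /n/, so it voices to [d]. /kweukintufoe/ → kweukindufoe.
Rule 3 (intervocalic voicing): /k/ is a voiceless obstruent between vowels /u/ and /i/, so it voices to [g]. /f/ is a voiceless obstruent between vowels /u/ and /o/, so it voices to [v]. /kweukindufoe/ → kweuginduvoe.
Rule 4 (final vowel raising): /e/ is a mid vowel in word-final position, so it raises to [i]. /kweuginduvoe/ → kweuginduvoi.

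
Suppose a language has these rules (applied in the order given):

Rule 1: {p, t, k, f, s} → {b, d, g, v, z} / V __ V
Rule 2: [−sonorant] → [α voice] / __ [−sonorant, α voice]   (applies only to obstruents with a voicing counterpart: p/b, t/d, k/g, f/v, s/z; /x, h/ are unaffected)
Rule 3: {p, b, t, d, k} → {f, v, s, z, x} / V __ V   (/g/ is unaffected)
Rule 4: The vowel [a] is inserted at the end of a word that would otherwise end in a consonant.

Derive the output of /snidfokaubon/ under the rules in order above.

Rule 1 (intervocalic voicing): /k/ is a voiceless obstruent between vowels /o/ and /a/, so it voices to [g]. /snidfokaubon/ → snidfogaubon.
Rule 2 (regressive voicing assimilation): /d/ precedes the voiceless obstruent /f/, so it devoices to [t] by assimilation. /snidfogaubon/ → snitfogaubon.
Rule 3 (intervocalic spirantization): /b/ is a stop between vowels /u/ and /o/, so it spirantizes to the fricative [v]. /snitfogaubon/ → snitfogauvon.
Rule 4 (final a-epenthesis): the form ends in the consonant /n/, so [a] is inserted word-finally. /snitfogauvon/ → snitfogauvona.

snitfogauvona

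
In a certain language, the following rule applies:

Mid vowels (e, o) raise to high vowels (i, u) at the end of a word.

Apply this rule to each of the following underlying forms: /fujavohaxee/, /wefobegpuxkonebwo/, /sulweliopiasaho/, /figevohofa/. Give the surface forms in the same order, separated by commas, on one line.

fujavohaxei, wefobegpuxkonebwu, sulweliopiasahu, figevohofa

/fujavohaxee/: /e/ is a mid vowel in word-final position, so it raises to [i]. → [fujavohaxei].
/wefobegpuxkonebwo/: /o/ is a mid vowel in word-final position, so it raises to [u]. → [wefobegpuxkonebwu].
/sulweliopiasaho/: /o/ is a mid vowel in word-final position, so it raises to [u]. → [sulweliopiasahu].
/figevohofa/: the rule's environment is not met; surfaces unchanged as [figevohofa].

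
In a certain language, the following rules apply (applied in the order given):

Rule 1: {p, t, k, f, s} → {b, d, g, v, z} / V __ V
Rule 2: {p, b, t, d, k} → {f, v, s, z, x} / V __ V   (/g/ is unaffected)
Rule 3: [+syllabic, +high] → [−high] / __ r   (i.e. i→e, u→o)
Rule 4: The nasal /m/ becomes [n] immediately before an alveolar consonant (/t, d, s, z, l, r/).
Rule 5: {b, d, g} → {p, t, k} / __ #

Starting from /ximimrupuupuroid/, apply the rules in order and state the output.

Rule 1 (intervocalic voicing): /p/ is a voiceless obstruent between vowels /u/ and /u/, so it voices to [b]. /p/ is a voiceless obstruent between vowels /u/ and /u/, so it voices to [b]. /ximimrupuupuroid/ → ximimrubuuburoid.
Rule 2 (intervocalic spirantization): /b/ is a stop between vowels /u/ and /u/, so it spirantizes to the fricative [v]. /b/ is a stop between vowels /u/ and /u/, so it spirantizes to the fricative [v]. /ximimrubuuburoid/ → ximimruvuuvuroid.
Rule 3 (pre-rhotic lowering): /u/ is a high vowel immediately before /r/, so it lowers to [o]. /ximimruvuuvuroid/ → ximimruvuuvoroid.
Rule 4 (nasal place assimilation): /m/ precedes the alveolar consonant /r/, so it assimilates in place to [n]. /ximimruvuuvoroid/ → ximinruvuuvoroid.
Rule 5 (final devoicing): /d/ is a voiced stop in word-final position, so it devoices to [t]. /ximinruvuuvoroid/ → ximinruvuuvoroit.

ximinruvuuvoroit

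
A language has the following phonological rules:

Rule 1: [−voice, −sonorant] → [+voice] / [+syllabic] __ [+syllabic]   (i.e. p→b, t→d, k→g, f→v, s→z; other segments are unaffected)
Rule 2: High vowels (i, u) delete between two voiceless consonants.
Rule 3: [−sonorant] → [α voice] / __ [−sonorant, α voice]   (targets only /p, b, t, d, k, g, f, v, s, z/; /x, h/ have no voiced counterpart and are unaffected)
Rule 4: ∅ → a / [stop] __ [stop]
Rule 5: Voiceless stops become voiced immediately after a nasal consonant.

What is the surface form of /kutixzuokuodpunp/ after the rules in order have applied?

Rule 1 (intervocalic voicing): /t/ is a voiceless obstruent between vowels /u/ and /i/, so it voices to [d]. /k/ is a voiceless obstruent between vowels /o/ and /u/, so it voices to [g]. /kutixzuokuodpunp/ → kudixzuoguodpunp.
Rule 2 (high vowel syncope): no segment meets the environment; /kudixzuoguodpunp/ is unchanged.
Rule 3 (regressive voicing assimilation): /d/ precedes the voiceless obstruent /p/, so it devoices to [t] by assimilation. /kudixzuoguodpunp/ → kudixzuoguotpunp.
Rule 4 (stop-cluster a-epenthesis): /t/ and /p/ form a stop–stop cluster, so [a] is inserted between them. /kudixzuoguotpunp/ → kudixzuoguotapunp.
Rule 5 (post-nasal voicing): /p/ is a voiceless stop immediately after the nasal /n/, so it voices to [b]. /kudixzuoguotapunp/ → kudixzuoguotapunb.

kudixzuoguotapunb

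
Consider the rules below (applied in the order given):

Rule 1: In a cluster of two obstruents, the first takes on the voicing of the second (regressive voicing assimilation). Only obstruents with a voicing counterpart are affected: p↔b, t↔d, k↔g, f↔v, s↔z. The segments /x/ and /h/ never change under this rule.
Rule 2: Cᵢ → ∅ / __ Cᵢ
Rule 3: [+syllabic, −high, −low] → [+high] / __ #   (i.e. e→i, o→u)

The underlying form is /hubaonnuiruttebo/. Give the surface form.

Rule 1 (regressive voicing assimilation): no segment meets the environment; /hubaonnuiruttebo/ is unchanged.
Rule 2 (degemination): /nn/ is a geminate; the first /n/ deletes. /tt/ is a geminate; the first /t/ deletes. /hubaonnuiruttebo/ → hubaonuirutebo.
Rule 3 (final vowel raising): /o/ is a mid vowel in word-final position, so it raises to [u]. /hubaonuirutebo/ → hubaonuirutebu.

hubaonuirutebu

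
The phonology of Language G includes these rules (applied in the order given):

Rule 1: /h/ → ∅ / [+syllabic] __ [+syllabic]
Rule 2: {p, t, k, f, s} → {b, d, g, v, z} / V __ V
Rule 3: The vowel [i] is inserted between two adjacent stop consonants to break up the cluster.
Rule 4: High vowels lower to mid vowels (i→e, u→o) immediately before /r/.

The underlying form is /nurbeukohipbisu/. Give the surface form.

norbeugoipibizu

Rule 1 (intervocalic h-deletion): /h/ occurs between vowels /o/ and /i/, so it deletes. /nurbeukohipbisu/ → nurbeukoipbisu.
Rule 2 (intervocalic voicing): /k/ is a voiceless obstruent between vowels /u/ and /o/, so it voices to [g]. /s/ is a voiceless obstruent between vowels /i/ and /u/, so it voices to [z]. /nurbeukoipbisu/ → nurbeugoipbizu.
Rule 3 (stop-cluster i-epenthesis): /p/ and /b/ form a stop–stop cluster, so [i] is inserted between them. /nurbeugoipbizu/ → nurbeugoipibizu.
Rule 4 (pre-rhotic lowering): /u/ is a high vowel immediately before /r/, so it lowers to [o]. /nurbeugoipibizu/ → norbeugoipibizu.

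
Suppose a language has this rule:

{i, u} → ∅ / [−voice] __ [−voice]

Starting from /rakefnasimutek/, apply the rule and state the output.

rakefnasimutek

No segment of /rakefnasimutek/ meets the structural description of the rule, so the form surfaces unchanged.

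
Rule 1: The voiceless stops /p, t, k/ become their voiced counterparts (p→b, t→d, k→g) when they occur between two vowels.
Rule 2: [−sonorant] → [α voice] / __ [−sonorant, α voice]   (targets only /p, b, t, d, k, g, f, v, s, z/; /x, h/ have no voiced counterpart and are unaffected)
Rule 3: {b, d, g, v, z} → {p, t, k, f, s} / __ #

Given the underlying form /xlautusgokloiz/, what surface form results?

Rule 1 (intervocalic voicing): /t/ is a voiceless stop between vowels /u/ and /u/, so it voices to [d]. /xlautusgokloiz/ → xlaudusgokloiz.
Rule 2 (regressive voicing assimilation): /s/ precedes the voiced obstruent /g/, so it voices to [z] by assimilation. /xlaudusgokloiz/ → xlauduzgokloiz.
Rule 3 (final devoicing): /z/ is a voiced obstruent in word-final position, so it devoices to [s]. /xlauduzgokloiz/ → xlauduzgoklois.

xlauduzgoklois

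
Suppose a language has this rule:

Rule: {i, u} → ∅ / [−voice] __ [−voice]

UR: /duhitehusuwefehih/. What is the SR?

/i/ is a high vowel flanked by voiceless consonants /h/ and /t/, so it deletes.
/u/ is a high vowel flanked by voiceless consonants /h/ and /s/, so it deletes.
/i/ is a high vowel flanked by voiceless consonants /h/ and /h/, so it deletes.
The other instances of /u/ do not occur in the required environment and remain unchanged.
Surface form: [duhtehsuwefehh].

duhtehsuwefehh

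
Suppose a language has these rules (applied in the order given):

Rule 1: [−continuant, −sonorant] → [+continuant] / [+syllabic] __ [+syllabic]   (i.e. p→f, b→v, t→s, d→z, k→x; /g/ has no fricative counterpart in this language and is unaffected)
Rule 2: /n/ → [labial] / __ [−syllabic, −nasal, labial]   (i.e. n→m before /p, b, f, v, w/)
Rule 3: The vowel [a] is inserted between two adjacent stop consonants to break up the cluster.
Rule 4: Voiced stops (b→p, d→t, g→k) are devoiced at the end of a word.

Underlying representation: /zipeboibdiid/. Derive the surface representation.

zifevoibadiit

Rule 1 (intervocalic spirantization): /p/ is a stop between vowels /i/ and /e/, so it spirantizes to the fricative [f]. /b/ is a stop between vowels /e/ and /o/, so it spirantizes to the fricative [v]. /zipeboibdiid/ → zifevoibdiid.
Rule 2 (nasal place assimilation): no segment meets the environment; /zifevoibdiid/ is unchanged.
Rule 3 (stop-cluster a-epenthesis): /b/ and /d/ form a stop–stop cluster, so [a] is inserted between them. /zifevoibdiid/ → zifevoibadiid.
Rule 4 (final devoicing): /d/ is a voiced stop in word-final position, so it devoices to [t]. /zifevoibadiid/ → zifevoibadiit.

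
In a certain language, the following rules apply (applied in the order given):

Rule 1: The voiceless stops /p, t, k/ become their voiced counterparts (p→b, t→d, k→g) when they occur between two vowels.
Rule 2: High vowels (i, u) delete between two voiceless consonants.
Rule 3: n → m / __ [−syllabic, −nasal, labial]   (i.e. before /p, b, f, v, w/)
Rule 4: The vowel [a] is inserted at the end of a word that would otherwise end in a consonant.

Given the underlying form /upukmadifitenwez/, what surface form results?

Rule 1 (intervocalic voicing): /p/ is a voiceless stop between vowels /u/ and /u/, so it voices to [b]. /t/ is a voiceless stop between vowels /i/ and /e/, so it voices to [d]. /upukmadifitenwez/ → ubukmadifidenwez.
Rule 2 (high vowel syncope): no segment meets the environment; /ubukmadifidenwez/ is unchanged.
Rule 3 (nasal place assimilation): /n/ precedes the labial consonant /w/, so it assimilates in place to [m]. /ubukmadifidenwez/ → ubukmadifidemwez.
Rule 4 (final a-epenthesis): the form ends in the consonant /z/, so [a] is inserted word-finally. /ubukmadifidemwez/ → ubukmadifidemweza.

ubukmadifidemweza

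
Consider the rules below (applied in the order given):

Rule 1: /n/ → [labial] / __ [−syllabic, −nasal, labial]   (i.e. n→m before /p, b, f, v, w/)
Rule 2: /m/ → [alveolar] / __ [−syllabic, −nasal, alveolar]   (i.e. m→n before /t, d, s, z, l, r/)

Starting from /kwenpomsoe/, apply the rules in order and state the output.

Rule 1 (nasal place assimilation): /n/ precedes the labial consonant /p/, so it assimilates in place to [m]. /kwenpomsoe/ → kwempomsoe.
Rule 2 (nasal place assimilation): /m/ precedes the alveolar consonant /s/, so it assimilates in place to [n]. /kwempomsoe/ → kwemponsoe.

kwemponsoe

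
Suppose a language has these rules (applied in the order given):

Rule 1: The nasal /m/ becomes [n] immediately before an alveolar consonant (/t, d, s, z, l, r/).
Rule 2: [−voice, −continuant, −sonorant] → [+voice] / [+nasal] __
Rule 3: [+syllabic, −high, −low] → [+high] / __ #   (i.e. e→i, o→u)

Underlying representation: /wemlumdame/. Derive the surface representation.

Rule 1 (nasal place assimilation): /m/ precedes the alveolar consonant /l/, so it assimilates in place to [n]. /m/ precedes the alveolar consonant /d/, so it assimilates in place to [n]. /wemlumdame/ → wenlundame.
Rule 2 (post-nasal voicing): no segment meets the environment; /wenlundame/ is unchanged.
Rule 3 (final vowel raising): /e/ is a mid vowel in word-final position, so it raises to [i]. /wenlundame/ → wenlundami.

wenlundami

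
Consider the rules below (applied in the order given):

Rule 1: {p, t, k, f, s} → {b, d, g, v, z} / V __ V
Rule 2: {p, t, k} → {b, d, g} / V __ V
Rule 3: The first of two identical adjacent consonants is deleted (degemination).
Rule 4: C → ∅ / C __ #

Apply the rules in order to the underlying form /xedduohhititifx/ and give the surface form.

xeduohididif

Rule 1 (intervocalic voicing): /t/ is a voiceless obstruent between vowels /i/ and /i/, so it voices to [d]. /t/ is a voiceless obstruent between vowels /i/ and /i/, so it voices to [d]. /xedduohhititifx/ → xedduohhididifx.
Rule 2 (intervocalic voicing): no segment meets the environment; /xedduohhididifx/ is unchanged.
Rule 3 (degemination): /dd/ is a geminate; the first /d/ deletes. /hh/ is a geminate; the first /h/ deletes. /xedduohhididifx/ → xeduohididifx.
Rule 4 (final cluster simplification): /x/ is the second consonant of a word-final cluster /fx/, so it deletes. /xeduohididifx/ → xeduohididif.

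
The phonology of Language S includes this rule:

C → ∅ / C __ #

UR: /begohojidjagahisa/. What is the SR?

begohojidjagahisa

No segment of /begohojidjagahisa/ meets the structural description of the rule, so the form surfaces unchanged.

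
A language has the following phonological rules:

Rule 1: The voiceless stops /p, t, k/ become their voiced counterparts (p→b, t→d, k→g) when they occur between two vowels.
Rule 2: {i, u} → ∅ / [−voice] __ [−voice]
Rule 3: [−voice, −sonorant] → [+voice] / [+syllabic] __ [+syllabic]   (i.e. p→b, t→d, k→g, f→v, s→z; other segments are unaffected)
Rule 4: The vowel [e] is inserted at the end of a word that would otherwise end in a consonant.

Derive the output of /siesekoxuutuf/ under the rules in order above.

Rule 1 (intervocalic voicing): /k/ is a voiceless stop between vowels /e/ and /o/, so it voices to [g]. /t/ is a voiceless stop between vowels /u/ and /u/, so it voices to [d]. /siesekoxuutuf/ → siesegoxuuduf.
Rule 2 (high vowel syncope): no segment meets the environment; /siesegoxuuduf/ is unchanged.
Rule 3 (intervocalic voicing): /s/ is a voiceless obstruent between vowels /e/ and /e/, so it voices to [z]. /siesegoxuuduf/ → siezegoxuuduf.
Rule 4 (final e-epenthesis): the form ends in the consonant /f/, so [e] is inserted word-finally. /siezegoxuuduf/ → siezegoxuudufe.

siezegoxuudufe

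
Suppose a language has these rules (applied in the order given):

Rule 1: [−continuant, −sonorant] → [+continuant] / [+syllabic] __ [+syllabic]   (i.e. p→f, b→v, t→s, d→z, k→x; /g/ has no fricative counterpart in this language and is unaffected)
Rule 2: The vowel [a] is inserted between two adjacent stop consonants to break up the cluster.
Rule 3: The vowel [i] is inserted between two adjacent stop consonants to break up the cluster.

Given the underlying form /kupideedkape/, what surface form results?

Rule 1 (intervocalic spirantization): /p/ is a stop between vowels /u/ and /i/, so it spirantizes to the fricative [f]. /d/ is a stop between vowels /i/ and /e/, so it spirantizes to the fricative [z]. /p/ is a stop between vowels /a/ and /e/, so it spirantizes to the fricative [f]. /kupideedkape/ → kufizeedkafe.
Rule 2 (stop-cluster a-epenthesis): /d/ and /k/ form a stop–stop cluster, so [a] is inserted between them. /kufizeedkafe/ → kufizeedakafe.
Rule 3 (stop-cluster i-epenthesis): no segment meets the environment; /kufizeedakafe/ is unchanged.

kufizeedakafe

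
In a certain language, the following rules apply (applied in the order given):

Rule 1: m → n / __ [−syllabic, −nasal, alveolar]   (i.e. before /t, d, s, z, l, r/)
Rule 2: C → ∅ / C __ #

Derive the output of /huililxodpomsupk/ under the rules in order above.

huililxodponsup

Rule 1 (nasal place assimilation): /m/ precedes the alveolar consonant /s/, so it assimilates in place to [n]. /huililxodpomsupk/ → huililxodponsupk.
Rule 2 (final cluster simplification): /k/ is the second consonant of a word-final cluster /pk/, so it deletes. /huililxodponsupk/ → huililxodponsup.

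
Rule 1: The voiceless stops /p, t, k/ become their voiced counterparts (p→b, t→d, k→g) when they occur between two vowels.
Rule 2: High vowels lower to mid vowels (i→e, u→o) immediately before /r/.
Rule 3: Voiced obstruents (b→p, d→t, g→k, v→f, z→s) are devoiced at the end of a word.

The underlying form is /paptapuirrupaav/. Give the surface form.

paptabuerrubaaf

Rule 1 (intervocalic voicing): /p/ is a voiceless stop between vowels /a/ and /u/, so it voices to [b]. /p/ is a voiceless stop between vowels /u/ and /a/, so it voices to [b]. /paptapuirrupaav/ → paptabuirrubaav.
Rule 2 (pre-rhotic lowering): /i/ is a high vowel immediately before /r/, so it lowers to [e]. /paptabuirrubaav/ → paptabuerrubaav.
Rule 3 (final devoicing): /v/ is a voiced obstruent in word-final position, so it devoices to [f]. /paptabuerrubaav/ → paptabuerrubaaf.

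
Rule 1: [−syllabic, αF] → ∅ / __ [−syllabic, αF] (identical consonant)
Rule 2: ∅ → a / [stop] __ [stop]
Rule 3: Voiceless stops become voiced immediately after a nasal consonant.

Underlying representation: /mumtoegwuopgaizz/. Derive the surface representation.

Rule 1 (degemination): /zz/ is a geminate; the first /z/ deletes. /mumtoegwuopgaizz/ → mumtoegwuopgaiz.
Rule 2 (stop-cluster a-epenthesis): /p/ and /g/ form a stop–stop cluster, so [a] is inserted between them. /mumtoegwuopgaiz/ → mumtoegwuopagaiz.
Rule 3 (post-nasal voicing): /t/ is a voiceless stop immediately after the nasal /m/, so it voices to [d]. /mumtoegwuopagaiz/ → mumdoegwuopagaiz.

mumdoegwuopagaiz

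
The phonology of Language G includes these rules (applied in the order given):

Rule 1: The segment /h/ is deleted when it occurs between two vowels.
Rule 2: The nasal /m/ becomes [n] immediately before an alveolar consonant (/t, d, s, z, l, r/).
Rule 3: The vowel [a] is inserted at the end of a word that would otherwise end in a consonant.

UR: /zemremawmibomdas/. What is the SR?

Rule 1 (intervocalic h-deletion): no segment meets the environment; /zemremawmibomdas/ is unchanged.
Rule 2 (nasal place assimilation): /m/ precedes the alveolar consonant /r/, so it assimilates in place to [n]. /m/ precedes the alveolar consonant /d/, so it assimilates in place to [n]. /zemremawmibomdas/ → zenremawmibondas.
Rule 3 (final a-epenthesis): the form ends in the consonant /s/, so [a] is inserted word-finally. /zenremawmibondas/ → zenremawmibondasa.

zenremawmibondasa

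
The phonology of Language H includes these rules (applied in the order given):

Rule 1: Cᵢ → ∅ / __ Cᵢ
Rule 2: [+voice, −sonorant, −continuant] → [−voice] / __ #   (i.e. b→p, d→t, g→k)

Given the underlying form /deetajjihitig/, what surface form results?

deetajihitik

Rule 1 (degemination): /jj/ is a geminate; the first /j/ deletes. /deetajjihitig/ → deetajihitig.
Rule 2 (final devoicing): /g/ is a voiced stop in word-final position, so it devoices to [k]. /deetajihitig/ → deetajihitik.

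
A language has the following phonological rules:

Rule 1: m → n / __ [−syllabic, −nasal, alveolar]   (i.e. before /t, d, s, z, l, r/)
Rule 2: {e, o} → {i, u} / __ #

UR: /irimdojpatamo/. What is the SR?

Rule 1 (nasal place assimilation): /m/ precedes the alveolar consonant /d/, so it assimilates in place to [n]. /irimdojpatamo/ → irindojpatamo.
Rule 2 (final vowel raising): /o/ is a mid vowel in word-final position, so it raises to [u]. /irindojpatamo/ → irindojpatamu.

irindojpatamu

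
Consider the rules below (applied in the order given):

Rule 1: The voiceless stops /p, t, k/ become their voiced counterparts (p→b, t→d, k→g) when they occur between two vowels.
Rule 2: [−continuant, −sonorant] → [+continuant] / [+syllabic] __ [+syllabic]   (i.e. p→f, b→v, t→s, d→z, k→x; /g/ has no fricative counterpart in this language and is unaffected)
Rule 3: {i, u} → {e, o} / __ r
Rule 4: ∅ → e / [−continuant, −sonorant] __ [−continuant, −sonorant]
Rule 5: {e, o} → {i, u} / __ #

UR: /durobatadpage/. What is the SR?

Rule 1 (intervocalic voicing): /t/ is a voiceless stop between vowels /a/ and /a/, so it voices to [d]. /durobatadpage/ → durobadadpage.
Rule 2 (intervocalic spirantization): /b/ is a stop between vowels /o/ and /a/, so it spirantizes to the fricative [v]. /d/ is a stop between vowels /a/ and /a/, so it spirantizes to the fricative [z]. /durobadadpage/ → durovazadpage.
Rule 3 (pre-rhotic lowering): /u/ is a high vowel immediately before /r/, so it lowers to [o]. /durovazadpage/ → dorovazadpage.
Rule 4 (stop-cluster e-epenthesis): /d/ and /p/ form a stop–stop cluster, so [e] is inserted between them. /dorovazadpage/ → dorovazadepage.
Rule 5 (final vowel raising): /e/ is a mid vowel in word-final position, so it raises to [i]. /dorovazadepage/ → dorovazadepagi.

dorovazadepagi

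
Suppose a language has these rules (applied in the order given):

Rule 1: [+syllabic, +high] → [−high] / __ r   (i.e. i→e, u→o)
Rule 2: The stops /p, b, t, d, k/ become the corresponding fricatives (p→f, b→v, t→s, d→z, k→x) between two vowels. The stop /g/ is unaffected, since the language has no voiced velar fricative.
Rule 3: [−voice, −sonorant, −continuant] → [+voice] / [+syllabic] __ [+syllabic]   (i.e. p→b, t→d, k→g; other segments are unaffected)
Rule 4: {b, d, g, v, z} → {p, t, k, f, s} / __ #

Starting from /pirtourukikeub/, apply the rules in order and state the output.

pertooruxixeup

Rule 1 (pre-rhotic lowering): /i/ is a high vowel immediately before /r/, so it lowers to [e]. /u/ is a high vowel immediately before /r/, so it lowers to [o]. /pirtourukikeub/ → pertoorukikeub.
Rule 2 (intervocalic spirantization): /k/ is a stop between vowels /u/ and /i/, so it spirantizes to the fricative [x]. /k/ is a stop between vowels /i/ and /e/, so it spirantizes to the fricative [x]. /pertoorukikeub/ → pertooruxixeub.
Rule 3 (intervocalic voicing): no segment meets the environment; /pertooruxixeub/ is unchanged.
Rule 4 (final devoicing): /b/ is a voiced obstruent in word-final position, so it devoices to [p]. /pertooruxixeub/ → pertooruxixeup.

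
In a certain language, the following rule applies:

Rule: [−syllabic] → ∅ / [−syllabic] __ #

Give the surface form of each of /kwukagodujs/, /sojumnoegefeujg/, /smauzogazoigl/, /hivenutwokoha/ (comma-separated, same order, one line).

/kwukagodujs/: /s/ is the second consonant of a word-final cluster /js/, so it deletes. → [kwukagoduj].
/sojumnoegefeujg/: /g/ is the second consonant of a word-final cluster /jg/, so it deletes. → [sojumnoegefeuj].
/smauzogazoigl/: /l/ is the second consonant of a word-final cluster /gl/, so it deletes. → [smauzogazoig].
/hivenutwokoha/: the rule's environment is not met; surfaces unchanged as [hivenutwokoha].

kwukagoduj, sojumnoegefeuj, smauzogazoig, hivenutwokoha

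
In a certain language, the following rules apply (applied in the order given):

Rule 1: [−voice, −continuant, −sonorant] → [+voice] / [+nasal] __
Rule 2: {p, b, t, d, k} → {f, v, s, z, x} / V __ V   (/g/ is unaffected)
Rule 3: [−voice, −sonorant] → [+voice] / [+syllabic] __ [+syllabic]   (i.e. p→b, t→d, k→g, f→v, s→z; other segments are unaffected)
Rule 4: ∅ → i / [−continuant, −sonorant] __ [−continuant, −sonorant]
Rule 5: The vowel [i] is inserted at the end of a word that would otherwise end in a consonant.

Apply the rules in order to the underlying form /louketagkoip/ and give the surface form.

Rule 1 (post-nasal voicing): no segment meets the environment; /louketagkoip/ is unchanged.
Rule 2 (intervocalic spirantization): /k/ is a stop between vowels /u/ and /e/, so it spirantizes to the fricative [x]. /t/ is a stop between vowels /e/ and /a/, so it spirantizes to the fricative [s]. /louketagkoip/ → louxesagkoip.
Rule 3 (intervocalic voicing): /s/ is a voiceless obstruent between vowels /e/ and /a/, so it voices to [z]. /louxesagkoip/ → louxezagkoip.
Rule 4 (stop-cluster i-epenthesis): /g/ and /k/ form a stop–stop cluster, so [i] is inserted between them. /louxezagkoip/ → louxezagikoip.
Rule 5 (final i-epenthesis): the form ends in the consonant /p/, so [i] is inserted word-finally. /louxezagikoip/ → louxezagikoipi.

louxezagikoipi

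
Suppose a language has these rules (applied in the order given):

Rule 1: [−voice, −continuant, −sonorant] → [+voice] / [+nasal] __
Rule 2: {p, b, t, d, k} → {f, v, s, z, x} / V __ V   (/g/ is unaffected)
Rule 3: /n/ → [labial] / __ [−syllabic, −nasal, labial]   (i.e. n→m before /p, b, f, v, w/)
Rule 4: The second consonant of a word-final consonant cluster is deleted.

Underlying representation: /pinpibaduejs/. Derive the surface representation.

Rule 1 (post-nasal voicing): /p/ is a voiceless stop immediately after the nasal /n/, so it voices to [b]. /pinpibaduejs/ → pinbibaduejs.
Rule 2 (intervocalic spirantization): /b/ is a stop between vowels /i/ and /a/, so it spirantizes to the fricative [v]. /d/ is a stop between vowels /a/ and /u/, so it spirantizes to the fricative [z]. /pinbibaduejs/ → pinbivazuejs.
Rule 3 (nasal place assimilation): /n/ precedes the labial consonant /b/, so it assimilates in place to [m]. /pinbivazuejs/ → pimbivazuejs.
Rule 4 (final cluster simplification): /s/ is the second consonant of a word-final cluster /js/, so it deletes. /pimbivazuejs/ → pimbivazuej.

pimbivazuej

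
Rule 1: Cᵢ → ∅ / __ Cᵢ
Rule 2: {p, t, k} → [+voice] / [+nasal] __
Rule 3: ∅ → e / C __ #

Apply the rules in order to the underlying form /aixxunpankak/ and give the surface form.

Rule 1 (degemination): /xx/ is a geminate; the first /x/ deletes. /aixxunpankak/ → aixunpankak.
Rule 2 (post-nasal voicing): /p/ is a voiceless stop immediately after the nasal /n/, so it voices to [b]. /k/ is a voiceless stop immediately after the nasal /n/, so it voices to [g]. /aixunpankak/ → aixunbangak.
Rule 3 (final e-epenthesis): the form ends in the consonant /k/, so [e] is inserted word-finally. /aixunbangak/ → aixunbangake.

aixunbangake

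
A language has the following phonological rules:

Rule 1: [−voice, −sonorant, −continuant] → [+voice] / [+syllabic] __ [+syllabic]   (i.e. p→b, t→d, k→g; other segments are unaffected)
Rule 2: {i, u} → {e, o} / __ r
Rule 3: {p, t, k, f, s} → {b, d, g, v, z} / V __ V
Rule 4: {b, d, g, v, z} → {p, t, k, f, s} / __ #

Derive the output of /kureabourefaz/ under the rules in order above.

koreaboorevas

Rule 1 (intervocalic voicing): no segment meets the environment; /kureabourefaz/ is unchanged.
Rule 2 (pre-rhotic lowering): /u/ is a high vowel immediately before /r/, so it lowers to [o]. /u/ is a high vowel immediately before /r/, so it lowers to [o]. /kureabourefaz/ → koreaboorefaz.
Rule 3 (intervocalic voicing): /f/ is a voiceless obstruent between vowels /e/ and /a/, so it voices to [v]. /koreaboorefaz/ → koreaboorevaz.
Rule 4 (final devoicing): /z/ is a voiced obstruent in word-final position, so it devoices to [s]. /koreaboorevaz/ → koreaboorevas.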